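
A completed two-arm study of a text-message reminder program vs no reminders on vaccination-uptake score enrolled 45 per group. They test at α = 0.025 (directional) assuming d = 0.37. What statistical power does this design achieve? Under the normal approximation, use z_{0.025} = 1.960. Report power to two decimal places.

For two equal groups, power = Φ(d·√(n/2) − z_{α}).
d·√(n/2) = 0.37 × √(45/2) = 0.37 × 4.743 = 1.755.
z_β = 1.755 − 1.960 = -0.205.
Power = Φ(-0.205) = 0.419.

power ≈ 0.42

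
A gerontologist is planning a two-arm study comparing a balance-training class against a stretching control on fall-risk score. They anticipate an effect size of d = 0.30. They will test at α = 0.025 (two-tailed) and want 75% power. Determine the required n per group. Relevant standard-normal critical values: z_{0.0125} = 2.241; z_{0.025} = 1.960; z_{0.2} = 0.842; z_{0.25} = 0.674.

n = 189 per group

For two independent groups with equal n: n = 2·((z_{α/2} + z_β) / d)².
z_{α/2} + z_β = 2.241 + 0.674 = 2.915.
n = 2 × (2.915 / 0.30)² = 2 × 9.717² = 2 × 94.41 = 188.8.
Round up to the next whole participant.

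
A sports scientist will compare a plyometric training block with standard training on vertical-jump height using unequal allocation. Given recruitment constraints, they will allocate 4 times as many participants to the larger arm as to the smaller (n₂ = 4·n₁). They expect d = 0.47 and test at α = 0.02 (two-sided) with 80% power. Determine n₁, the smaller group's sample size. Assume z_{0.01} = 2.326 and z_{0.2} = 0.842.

With allocation ratio k = n₂/n₁ = 4, Var(x̄₁−x̄₂) = σ²(1/n₁ + 1/(k·n₁)) = σ²·(k+1)/(k·n₁).
So n₁ = (1 + 1/k)·((z_{α/2} + z_β)/d)² = 1.250 × (3.168/0.47)².
n₁ = 1.250 × 45.43 = 56.8.
Round up: n₁ = 57, giving n₂ = 4 × 57 = 228.

n₁ = 57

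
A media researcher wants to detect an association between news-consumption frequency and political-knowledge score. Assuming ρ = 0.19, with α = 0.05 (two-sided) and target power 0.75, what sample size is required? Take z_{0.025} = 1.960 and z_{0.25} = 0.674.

n = 191

Fisher's z: C = ½·ln((1+r)/(1−r)) = ½·ln(1.4691) = 0.1923.
n = ((z_{α/2} + z_β)/C)² + 3.
(1.960 + 0.674) / 0.1923 = 2.634 / 0.1923 = 13.697.
n = 13.697² + 3 = 187.62 + 3 = 190.6.
Round up.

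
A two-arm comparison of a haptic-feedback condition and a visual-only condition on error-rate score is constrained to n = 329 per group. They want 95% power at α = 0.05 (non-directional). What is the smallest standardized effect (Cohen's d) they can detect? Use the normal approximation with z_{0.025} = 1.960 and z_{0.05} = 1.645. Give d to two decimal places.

For two independent groups of n = 329 each: d_min = (z_{α/2} + z_β)·√(2/n).
z-sum = 1.960 + 1.645 = 3.605.
d_min = 3.605 × √(2/329) = 3.605 × 0.0780 = 0.281.

d_min ≈ 0.28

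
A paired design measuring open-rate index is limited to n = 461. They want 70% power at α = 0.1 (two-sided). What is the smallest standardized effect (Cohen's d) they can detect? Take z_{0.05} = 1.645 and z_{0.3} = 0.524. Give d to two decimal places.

For a single sample (or paired design) of n = 461: d_min = (z_{α/2} + z_β)/√n.
z-sum = 1.645 + 0.524 = 2.169.
d_min = 2.169 / √461 = 2.169 / 21.471 = 0.101.

d_min ≈ 0.10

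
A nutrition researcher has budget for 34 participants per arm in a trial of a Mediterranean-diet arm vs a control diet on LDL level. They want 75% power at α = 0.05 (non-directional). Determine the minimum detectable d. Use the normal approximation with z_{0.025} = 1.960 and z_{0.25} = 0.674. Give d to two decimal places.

d_min ≈ 0.64

For two independent groups of n = 34 each: d_min = (z_{α/2} + z_β)·√(2/n).
z-sum = 1.960 + 0.674 = 2.634.
d_min = 2.634 × √(2/34) = 2.634 × 0.2425 = 0.639.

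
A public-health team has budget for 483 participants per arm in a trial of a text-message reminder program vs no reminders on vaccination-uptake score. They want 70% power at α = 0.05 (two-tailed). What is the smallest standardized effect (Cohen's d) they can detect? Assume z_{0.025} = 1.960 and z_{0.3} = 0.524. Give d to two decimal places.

d_min ≈ 0.16

For two independent groups of n = 483 each: d_min = (z_{α/2} + z_β)·√(2/n).
z-sum = 1.960 + 0.524 = 2.484.
d_min = 2.484 × √(2/483) = 2.484 × 0.0643 = 0.160.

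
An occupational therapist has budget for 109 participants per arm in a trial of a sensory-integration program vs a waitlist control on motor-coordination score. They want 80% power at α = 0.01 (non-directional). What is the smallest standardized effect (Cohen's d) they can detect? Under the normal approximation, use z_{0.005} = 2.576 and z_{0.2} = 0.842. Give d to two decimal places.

d_min ≈ 0.46

For two independent groups of n = 109 each: d_min = (z_{α/2} + z_β)·√(2/n).
z-sum = 2.576 + 0.842 = 3.418.
d_min = 3.418 × √(2/109) = 3.418 × 0.1355 = 0.463.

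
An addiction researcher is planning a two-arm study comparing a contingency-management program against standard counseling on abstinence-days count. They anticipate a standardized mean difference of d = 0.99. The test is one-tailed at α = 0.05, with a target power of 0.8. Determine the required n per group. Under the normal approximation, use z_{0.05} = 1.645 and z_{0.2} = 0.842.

For two independent groups with equal n: n = 2·((z_{α} + z_β) / d)².
z_{α} + z_β = 1.645 + 0.842 = 2.487.
n = 2 × (2.487 / 0.99)² = 2 × 2.512² = 2 × 6.31 = 12.6.
Round up to the next whole participant.

n = 13 per group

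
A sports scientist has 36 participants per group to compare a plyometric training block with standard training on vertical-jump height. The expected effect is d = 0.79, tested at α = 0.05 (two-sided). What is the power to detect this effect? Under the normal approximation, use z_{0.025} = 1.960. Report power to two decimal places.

power ≈ 0.92

For two equal groups, power = Φ(d·√(n/2) − z_{α/2}).
d·√(n/2) = 0.79 × √(36/2) = 0.79 × 4.243 = 3.352.
z_β = 3.352 − 1.960 = 1.392.
Power = Φ(1.392) = 0.918.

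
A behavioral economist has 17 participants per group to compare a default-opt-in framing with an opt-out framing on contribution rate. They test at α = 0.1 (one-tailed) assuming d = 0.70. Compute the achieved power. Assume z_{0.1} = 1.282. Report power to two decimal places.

For two equal groups, power = Φ(d·√(n/2) − z_{α}).
d·√(n/2) = 0.70 × √(17/2) = 0.70 × 2.915 = 2.041.
z_β = 2.041 − 1.282 = 0.759.
Power = Φ(0.759) = 0.776.

power ≈ 0.78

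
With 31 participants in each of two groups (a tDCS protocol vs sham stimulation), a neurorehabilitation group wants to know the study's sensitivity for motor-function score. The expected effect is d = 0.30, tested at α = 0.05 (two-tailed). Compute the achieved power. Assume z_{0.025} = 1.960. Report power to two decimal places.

For two equal groups, power = Φ(d·√(n/2) − z_{α/2}).
d·√(n/2) = 0.30 × √(31/2) = 0.30 × 3.937 = 1.181.
z_β = 1.181 − 1.960 = -0.779.
Power = Φ(-0.779) = 0.218.

power ≈ 0.22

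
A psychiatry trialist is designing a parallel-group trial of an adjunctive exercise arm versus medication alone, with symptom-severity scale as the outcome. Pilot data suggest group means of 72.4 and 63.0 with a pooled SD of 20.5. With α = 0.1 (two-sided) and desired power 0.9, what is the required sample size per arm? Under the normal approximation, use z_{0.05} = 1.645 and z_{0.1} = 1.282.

n = 82 per group

Cohen's d = |M₁ − M₂| / SD_pooled = |72.4 − 63.0| / 20.5 = 9.4 / 20.5 = 0.459.
For two independent groups with equal n: n = 2·((z_{α/2} + z_β) / d)².
z_{α/2} + z_β = 1.645 + 1.282 = 2.927.
n = 2 × (2.927 / 0.459)² = 2 × 6.377² = 2 × 40.66 = 81.3.
Round up to the next whole participant.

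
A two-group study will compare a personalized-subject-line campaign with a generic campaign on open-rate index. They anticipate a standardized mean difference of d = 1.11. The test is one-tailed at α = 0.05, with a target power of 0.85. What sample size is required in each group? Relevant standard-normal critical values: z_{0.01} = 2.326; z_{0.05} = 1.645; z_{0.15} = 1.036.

n = 12 per group

For two independent groups with equal n: n = 2·((z_{α} + z_β) / d)².
z_{α} + z_β = 1.645 + 1.036 = 2.681.
n = 2 × (2.681 / 1.11)² = 2 × 2.415² = 2 × 5.83 = 11.7.
Round up to the next whole participant.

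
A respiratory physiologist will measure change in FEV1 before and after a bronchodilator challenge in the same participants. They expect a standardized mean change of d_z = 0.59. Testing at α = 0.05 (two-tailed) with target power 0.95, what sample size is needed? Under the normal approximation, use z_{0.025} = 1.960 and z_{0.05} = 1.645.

For a paired (one-sample on differences) test: n = ((z_{α/2} + z_β) / d)².
z_{α/2} + z_β = 1.960 + 1.645 = 3.605.
n = (3.605 / 0.59)² = 6.110² = 37.33.
Round up.

n = 38 pairs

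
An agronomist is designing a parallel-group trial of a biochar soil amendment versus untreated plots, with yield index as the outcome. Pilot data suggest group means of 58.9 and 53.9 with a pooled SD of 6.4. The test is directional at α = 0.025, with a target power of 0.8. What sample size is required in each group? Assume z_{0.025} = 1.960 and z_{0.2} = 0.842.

Cohen's d = |M₁ − M₂| / SD_pooled = |58.9 − 53.9| / 6.4 = 5.0 / 6.4 = 0.781.
For two independent groups with equal n: n = 2·((z_{α} + z_β) / d)².
z_{α} + z_β = 1.960 + 0.842 = 2.802.
n = 2 × (2.802 / 0.781)² = 2 × 3.588² = 2 × 12.87 = 25.7.
Round up to the next whole participant.

n = 26 per group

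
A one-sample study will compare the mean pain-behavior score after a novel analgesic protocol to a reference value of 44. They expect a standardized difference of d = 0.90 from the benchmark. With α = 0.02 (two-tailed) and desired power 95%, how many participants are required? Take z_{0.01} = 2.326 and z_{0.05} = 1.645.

For a one-sample test: n = ((z_{α/2} + z_β) / d)².
z_{α/2} + z_β = 2.326 + 1.645 = 3.971.
n = (3.971 / 0.90)² = 4.412² = 19.47.
Round up.

n = 20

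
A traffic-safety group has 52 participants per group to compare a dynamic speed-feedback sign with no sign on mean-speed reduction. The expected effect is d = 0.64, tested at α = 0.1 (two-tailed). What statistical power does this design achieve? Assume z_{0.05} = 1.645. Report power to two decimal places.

For two equal groups, power = Φ(d·√(n/2) − z_{α/2}).
d·√(n/2) = 0.64 × √(52/2) = 0.64 × 5.099 = 3.263.
z_β = 3.263 − 1.645 = 1.618.
Power = Φ(1.618) = 0.947.

power ≈ 0.95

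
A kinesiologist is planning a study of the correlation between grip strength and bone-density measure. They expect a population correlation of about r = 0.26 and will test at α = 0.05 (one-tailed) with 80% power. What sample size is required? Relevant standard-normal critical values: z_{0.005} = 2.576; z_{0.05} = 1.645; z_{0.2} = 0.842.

n = 91

Fisher's z: C = ½·ln((1+r)/(1−r)) = ½·ln(1.7027) = 0.2661.
n = ((z_{α} + z_β)/C)² + 3.
(1.645 + 0.842) / 0.2661 = 2.487 / 0.2661 = 9.346.
n = 9.346² + 3 = 87.35 + 3 = 90.3.
Round up.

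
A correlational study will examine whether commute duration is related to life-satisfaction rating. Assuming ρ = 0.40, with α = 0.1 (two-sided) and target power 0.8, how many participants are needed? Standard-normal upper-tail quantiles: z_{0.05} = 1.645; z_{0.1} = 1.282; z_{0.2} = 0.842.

n = 38

Fisher's z: C = ½·ln((1+r)/(1−r)) = ½·ln(2.3333) = 0.4236.
n = ((z_{α/2} + z_β)/C)² + 3.
(1.645 + 0.842) / 0.4236 = 2.487 / 0.4236 = 5.871.
n = 5.871² + 3 = 34.47 + 3 = 37.5.
Round up.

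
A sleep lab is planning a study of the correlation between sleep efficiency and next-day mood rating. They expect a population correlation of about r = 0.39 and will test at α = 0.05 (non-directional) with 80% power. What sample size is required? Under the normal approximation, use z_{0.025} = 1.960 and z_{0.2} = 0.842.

Fisher's z: C = ½·ln((1+r)/(1−r)) = ½·ln(2.2787) = 0.4118.
n = ((z_{α/2} + z_β)/C)² + 3.
(1.960 + 0.842) / 0.4118 = 2.802 / 0.4118 = 6.804.
n = 6.804² + 3 = 46.30 + 3 = 49.3.
Round up.

n = 50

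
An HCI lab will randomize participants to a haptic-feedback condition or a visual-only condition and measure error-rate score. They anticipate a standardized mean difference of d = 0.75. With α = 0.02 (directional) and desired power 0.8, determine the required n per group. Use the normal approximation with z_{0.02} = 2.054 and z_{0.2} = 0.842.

For two independent groups with equal n: n = 2·((z_{α} + z_β) / d)².
z_{α} + z_β = 2.054 + 0.842 = 2.896.
n = 2 × (2.896 / 0.75)² = 2 × 3.861² = 2 × 14.91 = 29.8.
Round up to the next whole participant.

n = 30 per group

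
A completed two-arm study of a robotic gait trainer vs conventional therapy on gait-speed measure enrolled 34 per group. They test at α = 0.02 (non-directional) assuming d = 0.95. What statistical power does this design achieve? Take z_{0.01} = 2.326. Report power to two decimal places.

power ≈ 0.94

For two equal groups, power = Φ(d·√(n/2) − z_{α/2}).
d·√(n/2) = 0.95 × √(34/2) = 0.95 × 4.123 = 3.917.
z_β = 3.917 − 2.326 = 1.591.
Power = Φ(1.591) = 0.944.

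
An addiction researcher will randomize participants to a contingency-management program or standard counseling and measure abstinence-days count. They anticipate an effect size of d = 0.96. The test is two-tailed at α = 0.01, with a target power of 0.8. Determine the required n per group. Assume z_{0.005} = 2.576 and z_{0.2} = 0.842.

For two independent groups with equal n: n = 2·((z_{α/2} + z_β) / d)².
z_{α/2} + z_β = 2.576 + 0.842 = 3.418.
n = 2 × (3.418 / 0.96)² = 2 × 3.560² = 2 × 12.68 = 25.4.
Round up to the next whole participant.

n = 26 per group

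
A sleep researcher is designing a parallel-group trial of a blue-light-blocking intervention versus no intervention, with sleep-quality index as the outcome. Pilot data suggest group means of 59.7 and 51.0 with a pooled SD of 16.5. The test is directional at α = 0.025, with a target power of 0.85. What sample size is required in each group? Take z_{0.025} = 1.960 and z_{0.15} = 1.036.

Cohen's d = |M₁ − M₂| / SD_pooled = |59.7 − 51.0| / 16.5 = 8.7 / 16.5 = 0.527.
For two independent groups with equal n: n = 2·((z_{α} + z_β) / d)².
z_{α} + z_β = 1.960 + 1.036 = 2.996.
n = 2 × (2.996 / 0.527)² = 2 × 5.685² = 2 × 32.32 = 64.6.
Round up to the next whole participant.

n = 65 per group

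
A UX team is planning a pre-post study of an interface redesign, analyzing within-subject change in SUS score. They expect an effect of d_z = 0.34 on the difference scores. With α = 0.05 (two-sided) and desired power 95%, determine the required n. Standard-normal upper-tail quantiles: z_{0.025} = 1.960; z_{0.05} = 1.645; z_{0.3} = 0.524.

For a paired (one-sample on differences) test: n = ((z_{α/2} + z_β) / d)².
z_{α/2} + z_β = 1.960 + 1.645 = 3.605.
n = (3.605 / 0.34)² = 10.603² = 112.42.
Round up.

n = 113 pairs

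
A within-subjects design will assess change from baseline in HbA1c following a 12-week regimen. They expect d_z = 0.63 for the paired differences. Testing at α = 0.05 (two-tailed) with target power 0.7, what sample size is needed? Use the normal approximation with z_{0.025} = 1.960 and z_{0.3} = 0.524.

For a paired (one-sample on differences) test: n = ((z_{α/2} + z_β) / d)².
z_{α/2} + z_β = 1.960 + 0.524 = 2.484.
n = (2.484 / 0.63)² = 3.943² = 15.55.
Round up.

n = 16 pairs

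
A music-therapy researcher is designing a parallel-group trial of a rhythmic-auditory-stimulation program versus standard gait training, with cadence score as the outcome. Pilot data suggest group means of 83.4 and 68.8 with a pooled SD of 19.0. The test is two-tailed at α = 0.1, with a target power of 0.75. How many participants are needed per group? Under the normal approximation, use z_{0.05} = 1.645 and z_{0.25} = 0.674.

Cohen's d = |M₁ − M₂| / SD_pooled = |83.4 − 68.8| / 19.0 = 14.6 / 19.0 = 0.768.
For two independent groups with equal n: n = 2·((z_{α/2} + z_β) / d)².
z_{α/2} + z_β = 1.645 + 0.674 = 2.319.
n = 2 × (2.319 / 0.768)² = 2 × 3.020² = 2 × 9.12 = 18.2.
Round up to the next whole participant.

n = 19 per group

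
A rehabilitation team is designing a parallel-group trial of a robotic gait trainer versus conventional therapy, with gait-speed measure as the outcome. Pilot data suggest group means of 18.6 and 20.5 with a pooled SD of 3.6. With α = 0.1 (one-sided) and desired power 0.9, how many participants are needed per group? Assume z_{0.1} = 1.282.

n = 48 per group

Cohen's d = |M₁ − M₂| / SD_pooled = |18.6 − 20.5| / 3.6 = 1.9 / 3.6 = 0.528.
For two independent groups with equal n: n = 2·((z_{α} + z_β) / d)².
z_{α} + z_β = 1.282 + 1.282 = 2.564.
n = 2 × (2.564 / 0.528)² = 2 × 4.856² = 2 × 23.58 = 47.2.
Round up to the next whole participant.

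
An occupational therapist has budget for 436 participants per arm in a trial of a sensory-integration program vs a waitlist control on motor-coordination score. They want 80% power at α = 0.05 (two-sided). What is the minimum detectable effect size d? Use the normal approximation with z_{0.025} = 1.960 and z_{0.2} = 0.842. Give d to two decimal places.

For two independent groups of n = 436 each: d_min = (z_{α/2} + z_β)·√(2/n).
z-sum = 1.960 + 0.842 = 2.802.
d_min = 2.802 × √(2/436) = 2.802 × 0.0677 = 0.190.

d_min ≈ 0.19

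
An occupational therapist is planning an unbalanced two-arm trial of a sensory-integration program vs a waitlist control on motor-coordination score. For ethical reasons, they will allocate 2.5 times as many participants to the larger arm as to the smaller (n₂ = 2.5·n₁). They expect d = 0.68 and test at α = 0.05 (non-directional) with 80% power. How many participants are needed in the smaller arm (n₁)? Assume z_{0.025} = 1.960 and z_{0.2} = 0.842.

n₁ = 24

With allocation ratio k = n₂/n₁ = 2.5, Var(x̄₁−x̄₂) = σ²(1/n₁ + 1/(k·n₁)) = σ²·(k+1)/(k·n₁).
So n₁ = (1 + 1/k)·((z_{α/2} + z_β)/d)² = 1.400 × (2.802/0.68)².
n₁ = 1.400 × 16.98 = 23.8.
Round up: n₁ = 24, giving n₂ = 2.5 × 24 = 60.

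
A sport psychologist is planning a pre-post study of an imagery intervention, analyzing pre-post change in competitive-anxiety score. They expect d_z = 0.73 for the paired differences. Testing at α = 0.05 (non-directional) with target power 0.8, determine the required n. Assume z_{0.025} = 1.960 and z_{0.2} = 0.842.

n = 15 pairs

For a paired (one-sample on differences) test: n = ((z_{α/2} + z_β) / d)².
z_{α/2} + z_β = 1.960 + 0.842 = 2.802.
n = (2.802 / 0.73)² = 3.838² = 14.73.
Round up.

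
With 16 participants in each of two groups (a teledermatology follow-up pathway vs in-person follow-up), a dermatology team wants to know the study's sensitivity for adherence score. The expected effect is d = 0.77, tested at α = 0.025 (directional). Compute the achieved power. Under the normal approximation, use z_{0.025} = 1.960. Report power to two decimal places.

power ≈ 0.59

For two equal groups, power = Φ(d·√(n/2) − z_{α}).
d·√(n/2) = 0.77 × √(16/2) = 0.77 × 2.828 = 2.178.
z_β = 2.178 − 1.960 = 0.218.
Power = Φ(0.218) = 0.586.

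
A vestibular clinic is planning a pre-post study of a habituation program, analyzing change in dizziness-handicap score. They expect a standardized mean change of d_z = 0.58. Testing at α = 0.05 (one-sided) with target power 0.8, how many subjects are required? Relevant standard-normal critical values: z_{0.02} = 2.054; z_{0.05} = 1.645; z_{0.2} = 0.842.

n = 19 pairs

For a paired (one-sample on differences) test: n = ((z_{α} + z_β) / d)².
z_{α} + z_β = 1.645 + 0.842 = 2.487.
n = (2.487 / 0.58)² = 4.288² = 18.39.
Round up.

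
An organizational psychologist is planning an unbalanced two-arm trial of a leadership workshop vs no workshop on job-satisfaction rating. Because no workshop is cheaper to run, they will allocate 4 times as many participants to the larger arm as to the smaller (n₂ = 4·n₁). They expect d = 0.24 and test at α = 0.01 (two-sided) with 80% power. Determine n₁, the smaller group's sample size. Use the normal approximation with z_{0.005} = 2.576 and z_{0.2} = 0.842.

n₁ = 254

With allocation ratio k = n₂/n₁ = 4, Var(x̄₁−x̄₂) = σ²(1/n₁ + 1/(k·n₁)) = σ²·(k+1)/(k·n₁).
So n₁ = (1 + 1/k)·((z_{α/2} + z_β)/d)² = 1.250 × (3.418/0.24)².
n₁ = 1.250 × 202.83 = 253.5.
Round up: n₁ = 254, giving n₂ = 4 × 254 = 1016.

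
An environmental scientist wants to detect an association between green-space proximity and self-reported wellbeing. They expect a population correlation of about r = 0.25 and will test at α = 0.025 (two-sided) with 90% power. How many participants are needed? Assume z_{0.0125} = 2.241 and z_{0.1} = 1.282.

n = 194

Fisher's z: C = ½·ln((1+r)/(1−r)) = ½·ln(1.6667) = 0.2554.
n = ((z_{α/2} + z_β)/C)² + 3.
(2.241 + 1.282) / 0.2554 = 3.523 / 0.2554 = 13.794.
n = 13.794² + 3 = 190.28 + 3 = 193.3.
Round up.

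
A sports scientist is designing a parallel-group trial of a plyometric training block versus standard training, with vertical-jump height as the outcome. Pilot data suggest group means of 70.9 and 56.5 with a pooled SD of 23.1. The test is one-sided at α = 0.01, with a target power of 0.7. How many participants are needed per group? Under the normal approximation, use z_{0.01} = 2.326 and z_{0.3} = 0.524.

Cohen's d = |M₁ − M₂| / SD_pooled = |70.9 − 56.5| / 23.1 = 14.4 / 23.1 = 0.623.
For two independent groups with equal n: n = 2·((z_{α} + z_β) / d)².
z_{α} + z_β = 2.326 + 0.524 = 2.850.
n = 2 × (2.850 / 0.623)² = 2 × 4.575² = 2 × 20.93 = 41.9.
Round up to the next whole participant.

n = 42 per group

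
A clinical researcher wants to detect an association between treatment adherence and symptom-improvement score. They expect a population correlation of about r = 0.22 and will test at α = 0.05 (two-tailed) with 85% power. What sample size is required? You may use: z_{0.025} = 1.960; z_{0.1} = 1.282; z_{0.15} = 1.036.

n = 183

Fisher's z: C = ½·ln((1+r)/(1−r)) = ½·ln(1.5641) = 0.2237.
n = ((z_{α/2} + z_β)/C)² + 3.
(1.960 + 1.036) / 0.2237 = 2.996 / 0.2237 = 13.393.
n = 13.393² + 3 = 179.37 + 3 = 182.4.
Round up.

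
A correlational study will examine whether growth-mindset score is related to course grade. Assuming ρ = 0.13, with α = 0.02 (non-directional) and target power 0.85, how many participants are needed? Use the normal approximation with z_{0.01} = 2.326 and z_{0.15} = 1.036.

Fisher's z: C = ½·ln((1+r)/(1−r)) = ½·ln(1.2989) = 0.1307.
n = ((z_{α/2} + z_β)/C)² + 3.
(2.326 + 1.036) / 0.1307 = 3.362 / 0.1307 = 25.723.
n = 25.723² + 3 = 661.67 + 3 = 664.7.
Round up.

n = 665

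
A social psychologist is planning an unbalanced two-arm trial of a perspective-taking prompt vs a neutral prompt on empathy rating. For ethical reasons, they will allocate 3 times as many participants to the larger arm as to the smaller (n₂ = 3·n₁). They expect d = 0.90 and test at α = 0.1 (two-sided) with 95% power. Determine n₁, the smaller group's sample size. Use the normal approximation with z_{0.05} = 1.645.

With allocation ratio k = n₂/n₁ = 3, Var(x̄₁−x̄₂) = σ²(1/n₁ + 1/(k·n₁)) = σ²·(k+1)/(k·n₁).
So n₁ = (1 + 1/k)·((z_{α/2} + z_β)/d)² = 1.333 × (3.290/0.90)².
n₁ = 1.333 × 13.36 = 17.8.
Round up: n₁ = 18, giving n₂ = 3 × 18 = 54.

n₁ = 18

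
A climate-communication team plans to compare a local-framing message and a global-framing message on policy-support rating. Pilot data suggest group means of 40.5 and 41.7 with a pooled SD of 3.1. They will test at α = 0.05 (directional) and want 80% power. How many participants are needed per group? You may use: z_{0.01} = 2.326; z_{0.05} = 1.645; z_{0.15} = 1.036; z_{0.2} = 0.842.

n = 83 per group

Cohen's d = |M₁ − M₂| / SD_pooled = |40.5 − 41.7| / 3.1 = 1.2 / 3.1 = 0.387.
For two independent groups with equal n: n = 2·((z_{α} + z_β) / d)².
z_{α} + z_β = 1.645 + 0.842 = 2.487.
n = 2 × (2.487 / 0.387)² = 2 × 6.426² = 2 × 41.30 = 82.6.
Round up to the next whole participant.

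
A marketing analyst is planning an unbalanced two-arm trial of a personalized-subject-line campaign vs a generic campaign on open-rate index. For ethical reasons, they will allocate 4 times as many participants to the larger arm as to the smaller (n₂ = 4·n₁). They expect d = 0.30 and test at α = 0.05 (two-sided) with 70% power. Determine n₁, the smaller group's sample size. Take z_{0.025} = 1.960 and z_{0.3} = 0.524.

With allocation ratio k = n₂/n₁ = 4, Var(x̄₁−x̄₂) = σ²(1/n₁ + 1/(k·n₁)) = σ²·(k+1)/(k·n₁).
So n₁ = (1 + 1/k)·((z_{α/2} + z_β)/d)² = 1.250 × (2.484/0.30)².
n₁ = 1.250 × 68.56 = 85.7.
Round up: n₁ = 86, giving n₂ = 4 × 86 = 344.

n₁ = 86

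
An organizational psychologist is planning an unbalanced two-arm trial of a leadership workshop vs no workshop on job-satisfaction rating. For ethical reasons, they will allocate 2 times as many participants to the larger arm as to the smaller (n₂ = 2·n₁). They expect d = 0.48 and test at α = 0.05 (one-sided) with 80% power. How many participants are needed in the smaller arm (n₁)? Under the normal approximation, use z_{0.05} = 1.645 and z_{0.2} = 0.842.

n₁ = 41

With allocation ratio k = n₂/n₁ = 2, Var(x̄₁−x̄₂) = σ²(1/n₁ + 1/(k·n₁)) = σ²·(k+1)/(k·n₁).
So n₁ = (1 + 1/k)·((z_{α} + z_β)/d)² = 1.500 × (2.487/0.48)².
n₁ = 1.500 × 26.85 = 40.3.
Round up: n₁ = 41, giving n₂ = 2 × 41 = 82.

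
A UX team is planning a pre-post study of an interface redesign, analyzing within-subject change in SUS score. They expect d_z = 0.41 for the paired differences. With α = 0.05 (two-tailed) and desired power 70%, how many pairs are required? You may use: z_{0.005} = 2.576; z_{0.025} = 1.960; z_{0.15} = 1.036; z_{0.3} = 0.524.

n = 37 pairs

For a paired (one-sample on differences) test: n = ((z_{α/2} + z_β) / d)².
z_{α/2} + z_β = 1.960 + 0.524 = 2.484.
n = (2.484 / 0.41)² = 6.059² = 36.71.
Round up.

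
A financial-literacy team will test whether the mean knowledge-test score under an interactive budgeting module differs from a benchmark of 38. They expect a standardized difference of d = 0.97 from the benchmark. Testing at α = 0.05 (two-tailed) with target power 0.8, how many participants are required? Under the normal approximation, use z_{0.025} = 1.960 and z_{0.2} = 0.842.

n = 9

For a one-sample test: n = ((z_{α/2} + z_β) / d)².
z_{α/2} + z_β = 1.960 + 0.842 = 2.802.
n = (2.802 / 0.97)² = 2.889² = 8.34.
Round up.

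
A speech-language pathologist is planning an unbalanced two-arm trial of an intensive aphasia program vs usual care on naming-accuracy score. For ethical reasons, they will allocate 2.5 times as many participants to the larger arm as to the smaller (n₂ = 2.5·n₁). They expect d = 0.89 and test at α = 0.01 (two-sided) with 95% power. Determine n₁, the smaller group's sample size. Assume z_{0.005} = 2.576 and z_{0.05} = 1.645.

With allocation ratio k = n₂/n₁ = 2.5, Var(x̄₁−x̄₂) = σ²(1/n₁ + 1/(k·n₁)) = σ²·(k+1)/(k·n₁).
So n₁ = (1 + 1/k)·((z_{α/2} + z_β)/d)² = 1.400 × (4.221/0.89)².
n₁ = 1.400 × 22.49 = 31.5.
Round up: n₁ = 32, giving n₂ = 2.5 × 32 = 80.

n₁ = 32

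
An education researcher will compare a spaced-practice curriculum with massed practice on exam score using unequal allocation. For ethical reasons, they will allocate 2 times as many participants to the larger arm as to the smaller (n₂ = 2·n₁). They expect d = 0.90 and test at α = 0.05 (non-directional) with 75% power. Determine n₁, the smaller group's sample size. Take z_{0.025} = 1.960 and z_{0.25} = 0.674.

n₁ = 13

With allocation ratio k = n₂/n₁ = 2, Var(x̄₁−x̄₂) = σ²(1/n₁ + 1/(k·n₁)) = σ²·(k+1)/(k·n₁).
So n₁ = (1 + 1/k)·((z_{α/2} + z_β)/d)² = 1.500 × (2.634/0.90)².
n₁ = 1.500 × 8.57 = 12.8.
Round up: n₁ = 13, giving n₂ = 2 × 13 = 26.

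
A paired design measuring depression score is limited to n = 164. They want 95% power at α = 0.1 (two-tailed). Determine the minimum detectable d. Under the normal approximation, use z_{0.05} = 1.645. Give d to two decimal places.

For a single sample (or paired design) of n = 164: d_min = (z_{α/2} + z_β)/√n.
z-sum = 1.645 + 1.645 = 3.290.
d_min = 3.290 / √164 = 3.290 / 12.806 = 0.257.

d_min ≈ 0.26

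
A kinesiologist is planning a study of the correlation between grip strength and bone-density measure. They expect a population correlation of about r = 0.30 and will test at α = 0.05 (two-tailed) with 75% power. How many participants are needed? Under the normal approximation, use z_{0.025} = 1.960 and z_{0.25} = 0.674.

Fisher's z: C = ½·ln((1+r)/(1−r)) = ½·ln(1.8571) = 0.3095.
n = ((z_{α/2} + z_β)/C)² + 3.
(1.960 + 0.674) / 0.3095 = 2.634 / 0.3095 = 8.511.
n = 8.511² + 3 = 72.43 + 3 = 75.4.
Round up.

n = 76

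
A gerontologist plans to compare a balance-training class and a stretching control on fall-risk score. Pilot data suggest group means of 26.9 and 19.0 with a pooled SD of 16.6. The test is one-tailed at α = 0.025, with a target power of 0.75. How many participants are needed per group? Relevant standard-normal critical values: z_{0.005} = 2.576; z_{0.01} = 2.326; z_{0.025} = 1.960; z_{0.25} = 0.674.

n = 62 per group

Cohen's d = |M₁ − M₂| / SD_pooled = |26.9 − 19.0| / 16.6 = 7.9 / 16.6 = 0.476.
For two independent groups with equal n: n = 2·((z_{α} + z_β) / d)².
z_{α} + z_β = 1.960 + 0.674 = 2.634.
n = 2 × (2.634 / 0.476)² = 2 × 5.534² = 2 × 30.62 = 61.2.
Round up to the next whole participant.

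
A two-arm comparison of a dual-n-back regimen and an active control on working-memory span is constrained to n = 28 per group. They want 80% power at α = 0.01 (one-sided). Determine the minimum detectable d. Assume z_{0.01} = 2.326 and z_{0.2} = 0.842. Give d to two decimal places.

d_min ≈ 0.85

For two independent groups of n = 28 each: d_min = (z_{α} + z_β)·√(2/n).
z-sum = 2.326 + 0.842 = 3.168.
d_min = 3.168 × √(2/28) = 3.168 × 0.2673 = 0.847.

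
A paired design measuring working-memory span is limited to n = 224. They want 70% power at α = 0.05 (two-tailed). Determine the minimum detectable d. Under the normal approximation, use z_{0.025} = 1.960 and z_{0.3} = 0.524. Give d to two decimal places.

d_min ≈ 0.17

For a single sample (or paired design) of n = 224: d_min = (z_{α/2} + z_β)/√n.
z-sum = 1.960 + 0.524 = 2.484.
d_min = 2.484 / √224 = 2.484 / 14.967 = 0.166.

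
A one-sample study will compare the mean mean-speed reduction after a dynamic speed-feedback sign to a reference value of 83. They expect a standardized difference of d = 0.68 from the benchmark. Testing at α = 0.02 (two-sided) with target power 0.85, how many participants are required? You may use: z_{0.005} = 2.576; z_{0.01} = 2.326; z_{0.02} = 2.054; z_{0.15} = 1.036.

For a one-sample test: n = ((z_{α/2} + z_β) / d)².
z_{α/2} + z_β = 2.326 + 1.036 = 3.362.
n = (3.362 / 0.68)² = 4.944² = 24.44.
Round up.

n = 25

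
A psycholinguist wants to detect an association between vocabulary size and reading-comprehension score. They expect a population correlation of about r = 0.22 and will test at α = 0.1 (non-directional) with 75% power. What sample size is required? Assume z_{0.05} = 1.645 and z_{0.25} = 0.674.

n = 111

Fisher's z: C = ½·ln((1+r)/(1−r)) = ½·ln(1.5641) = 0.2237.
n = ((z_{α/2} + z_β)/C)² + 3.
(1.645 + 0.674) / 0.2237 = 2.319 / 0.2237 = 10.367.
n = 10.367² + 3 = 107.47 + 3 = 110.5.
Round up.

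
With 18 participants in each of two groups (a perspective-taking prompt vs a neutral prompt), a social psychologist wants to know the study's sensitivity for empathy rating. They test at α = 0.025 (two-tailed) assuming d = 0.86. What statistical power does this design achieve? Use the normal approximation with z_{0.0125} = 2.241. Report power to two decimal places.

For two equal groups, power = Φ(d·√(n/2) − z_{α/2}).
d·√(n/2) = 0.86 × √(18/2) = 0.86 × 3.000 = 2.580.
z_β = 2.580 − 2.241 = 0.339.
Power = Φ(0.339) = 0.633.

power ≈ 0.63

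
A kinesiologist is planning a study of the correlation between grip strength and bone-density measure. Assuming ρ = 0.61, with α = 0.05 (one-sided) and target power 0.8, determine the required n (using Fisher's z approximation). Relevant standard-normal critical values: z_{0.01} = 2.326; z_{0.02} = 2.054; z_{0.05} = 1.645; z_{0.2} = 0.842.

n = 16

Fisher's z: C = ½·ln((1+r)/(1−r)) = ½·ln(4.1282) = 0.7089.
n = ((z_{α} + z_β)/C)² + 3.
(1.645 + 0.842) / 0.7089 = 2.487 / 0.7089 = 3.508.
n = 3.508² + 3 = 12.31 + 3 = 15.3.
Round up.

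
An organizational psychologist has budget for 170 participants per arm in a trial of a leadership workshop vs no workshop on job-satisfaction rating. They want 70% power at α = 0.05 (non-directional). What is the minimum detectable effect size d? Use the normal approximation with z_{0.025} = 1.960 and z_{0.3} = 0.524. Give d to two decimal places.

For two independent groups of n = 170 each: d_min = (z_{α/2} + z_β)·√(2/n).
z-sum = 1.960 + 0.524 = 2.484.
d_min = 2.484 × √(2/170) = 2.484 × 0.1085 = 0.269.

d_min ≈ 0.27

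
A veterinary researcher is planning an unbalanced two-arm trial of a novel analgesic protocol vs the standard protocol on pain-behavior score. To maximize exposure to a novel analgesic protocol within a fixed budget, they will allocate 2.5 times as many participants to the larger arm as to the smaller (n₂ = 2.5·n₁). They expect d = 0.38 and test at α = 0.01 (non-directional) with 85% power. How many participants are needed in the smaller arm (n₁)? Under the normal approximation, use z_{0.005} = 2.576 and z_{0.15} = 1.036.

n₁ = 127

With allocation ratio k = n₂/n₁ = 2.5, Var(x̄₁−x̄₂) = σ²(1/n₁ + 1/(k·n₁)) = σ²·(k+1)/(k·n₁).
So n₁ = (1 + 1/k)·((z_{α/2} + z_β)/d)² = 1.400 × (3.612/0.38)².
n₁ = 1.400 × 90.35 = 126.5.
Round up: n₁ = 127, giving n₂ = ⌈2.5 × 127⌉ = ⌈317.5⌉ = 318.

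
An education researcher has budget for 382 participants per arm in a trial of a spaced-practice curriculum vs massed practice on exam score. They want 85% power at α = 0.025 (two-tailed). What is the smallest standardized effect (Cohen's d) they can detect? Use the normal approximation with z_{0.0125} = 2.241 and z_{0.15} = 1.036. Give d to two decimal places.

d_min ≈ 0.24

For two independent groups of n = 382 each: d_min = (z_{α/2} + z_β)·√(2/n).
z-sum = 2.241 + 1.036 = 3.277.
d_min = 3.277 × √(2/382) = 3.277 × 0.0724 = 0.237.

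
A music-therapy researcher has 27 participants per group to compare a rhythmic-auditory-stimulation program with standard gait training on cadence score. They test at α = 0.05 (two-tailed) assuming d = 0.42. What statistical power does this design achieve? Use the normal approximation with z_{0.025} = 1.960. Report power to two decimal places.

power ≈ 0.34

For two equal groups, power = Φ(d·√(n/2) − z_{α/2}).
d·√(n/2) = 0.42 × √(27/2) = 0.42 × 3.674 = 1.543.
z_β = 1.543 − 1.960 = -0.417.
Power = Φ(-0.417) = 0.338.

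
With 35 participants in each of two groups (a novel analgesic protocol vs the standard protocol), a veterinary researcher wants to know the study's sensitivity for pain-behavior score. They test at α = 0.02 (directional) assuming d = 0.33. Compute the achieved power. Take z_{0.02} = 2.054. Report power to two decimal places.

For two equal groups, power = Φ(d·√(n/2) − z_{α}).
d·√(n/2) = 0.33 × √(35/2) = 0.33 × 4.183 = 1.380.
z_β = 1.380 − 2.054 = -0.674.
Power = Φ(-0.674) = 0.250.

power ≈ 0.25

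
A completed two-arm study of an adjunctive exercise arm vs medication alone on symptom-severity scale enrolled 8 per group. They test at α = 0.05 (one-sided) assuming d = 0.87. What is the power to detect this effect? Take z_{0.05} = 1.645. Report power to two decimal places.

power ≈ 0.54

For two equal groups, power = Φ(d·√(n/2) − z_{α}).
d·√(n/2) = 0.87 × √(8/2) = 0.87 × 2.000 = 1.740.
z_β = 1.740 − 1.645 = 0.095.
Power = Φ(0.095) = 0.538.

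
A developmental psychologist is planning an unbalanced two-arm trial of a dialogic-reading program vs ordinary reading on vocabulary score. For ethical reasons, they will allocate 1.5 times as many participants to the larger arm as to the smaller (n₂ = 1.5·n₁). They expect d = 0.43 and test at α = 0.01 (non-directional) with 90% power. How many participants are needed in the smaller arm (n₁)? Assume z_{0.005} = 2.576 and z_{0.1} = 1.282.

n₁ = 135

With allocation ratio k = n₂/n₁ = 1.5, Var(x̄₁−x̄₂) = σ²(1/n₁ + 1/(k·n₁)) = σ²·(k+1)/(k·n₁).
So n₁ = (1 + 1/k)·((z_{α/2} + z_β)/d)² = 1.667 × (3.858/0.43)².
n₁ = 1.667 × 80.50 = 134.2.
Round up: n₁ = 135, giving n₂ = ⌈1.5 × 135⌉ = ⌈202.5⌉ = 203.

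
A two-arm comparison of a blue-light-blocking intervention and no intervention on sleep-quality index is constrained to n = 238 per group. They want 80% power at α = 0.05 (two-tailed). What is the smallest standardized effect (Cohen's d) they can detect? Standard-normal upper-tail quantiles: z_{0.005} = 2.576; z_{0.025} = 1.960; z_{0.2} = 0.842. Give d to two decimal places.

d_min ≈ 0.26

For two independent groups of n = 238 each: d_min = (z_{α/2} + z_β)·√(2/n).
z-sum = 1.960 + 0.842 = 2.802.
d_min = 2.802 × √(2/238) = 2.802 × 0.0917 = 0.257.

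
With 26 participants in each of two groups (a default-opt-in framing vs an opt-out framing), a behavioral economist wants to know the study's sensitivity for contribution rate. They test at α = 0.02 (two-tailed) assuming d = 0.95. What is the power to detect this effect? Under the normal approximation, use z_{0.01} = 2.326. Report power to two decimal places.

power ≈ 0.86

For two equal groups, power = Φ(d·√(n/2) − z_{α/2}).
d·√(n/2) = 0.95 × √(26/2) = 0.95 × 3.606 = 3.425.
z_β = 3.425 − 2.326 = 1.099.
Power = Φ(1.099) = 0.864.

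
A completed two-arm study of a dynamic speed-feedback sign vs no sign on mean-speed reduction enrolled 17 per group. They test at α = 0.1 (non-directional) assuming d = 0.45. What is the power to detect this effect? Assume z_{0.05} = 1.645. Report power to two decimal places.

power ≈ 0.37

For two equal groups, power = Φ(d·√(n/2) − z_{α/2}).
d·√(n/2) = 0.45 × √(17/2) = 0.45 × 2.915 = 1.312.
z_β = 1.312 − 1.645 = -0.333.
Power = Φ(-0.333) = 0.370.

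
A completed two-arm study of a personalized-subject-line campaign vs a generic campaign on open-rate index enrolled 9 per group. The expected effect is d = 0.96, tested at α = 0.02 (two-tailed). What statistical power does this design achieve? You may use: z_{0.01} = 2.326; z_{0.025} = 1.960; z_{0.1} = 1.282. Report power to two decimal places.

power ≈ 0.39

For two equal groups, power = Φ(d·√(n/2) − z_{α/2}).
d·√(n/2) = 0.96 × √(9/2) = 0.96 × 2.121 = 2.036.
z_β = 2.036 − 2.326 = -0.290.
Power = Φ(-0.290) = 0.386.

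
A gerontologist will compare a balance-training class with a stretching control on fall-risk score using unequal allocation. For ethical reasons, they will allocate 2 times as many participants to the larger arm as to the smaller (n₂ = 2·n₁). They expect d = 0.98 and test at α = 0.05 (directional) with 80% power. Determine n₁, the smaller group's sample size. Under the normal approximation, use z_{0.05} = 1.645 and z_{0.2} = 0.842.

With allocation ratio k = n₂/n₁ = 2, Var(x̄₁−x̄₂) = σ²(1/n₁ + 1/(k·n₁)) = σ²·(k+1)/(k·n₁).
So n₁ = (1 + 1/k)·((z_{α} + z_β)/d)² = 1.500 × (2.487/0.98)².
n₁ = 1.500 × 6.44 = 9.7.
Round up: n₁ = 10, giving n₂ = 2 × 10 = 20.

n₁ = 10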